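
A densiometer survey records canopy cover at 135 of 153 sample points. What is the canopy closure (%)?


Formula: Canopy closure = covered points / total points * 100
Closure = 135 / 153 * 100
Closure = 0.8824 * 100 = 88.2%

88.2


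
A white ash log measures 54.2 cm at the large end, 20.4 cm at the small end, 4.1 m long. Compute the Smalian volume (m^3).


Smalian: V = (A1 + A2)/2 * L,  A = pi*(D/200)^2
A1 = pi*(54.2/200)^2 = 0.230722 m^2
A2 = pi*(20.4/200)^2 = 0.032685 m^2
V = (0.230722+0.032685)/2*4.1 = 0.54 m^3

0.54


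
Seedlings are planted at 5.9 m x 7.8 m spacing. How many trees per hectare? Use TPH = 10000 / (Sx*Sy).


Formula: TPH = 10000 m^2/ha / (spacing_x * spacing_y)
Area per tree = 5.9 m * 7.8 m = 46.02 m^2
TPH = 10000 / 46.02 = 217 trees/ha

217


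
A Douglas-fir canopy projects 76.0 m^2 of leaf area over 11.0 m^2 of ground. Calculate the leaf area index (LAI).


Formula: LAI = total leaf area / ground area  (dimensionless)
LAI = 76.0 m^2 / 11.0 m^2
LAI = 6.91

6.91


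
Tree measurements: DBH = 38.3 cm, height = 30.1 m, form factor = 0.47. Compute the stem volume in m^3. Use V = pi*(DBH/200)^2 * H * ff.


Formula: V = pi * (DBH/200)^2 * H * ff
Radius = DBH/200 = 38.3/200 = 0.1915 m
Radius^2 = 0.1915^2 = 0.03667225 m^2
V = pi * 0.03667225 * 30.1 * 0.47
V = 1.63 m^3

1.63


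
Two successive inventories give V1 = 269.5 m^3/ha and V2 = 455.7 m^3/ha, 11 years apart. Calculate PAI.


Formula: PAI = (V_T2 - V_T1) / (T2 - T1)
Volume increment = 455.7 - 269.5 = 186.2 m^3/ha
PAI = 186.2 / 11 = 16.93 m^3/ha/year

16.93


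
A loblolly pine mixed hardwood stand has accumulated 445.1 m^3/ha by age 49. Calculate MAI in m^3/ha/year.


Formula: MAI = Total Volume / Stand Age
MAI = 445.1 m^3/ha / 49 years
MAI = 9.08 m^3/ha/year

9.08


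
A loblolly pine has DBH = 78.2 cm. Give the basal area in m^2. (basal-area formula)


Formula: BA = pi * (DBH/2)^2 / 10000  (cm^2 to m^2)
Radius = DBH/2 = 78.2/2 = 39.1 cm
BA = pi * 39.1^2 / 10000
   = 4802.8983 cm^2 / 10000
   = 0.4803 m^2

0.4803


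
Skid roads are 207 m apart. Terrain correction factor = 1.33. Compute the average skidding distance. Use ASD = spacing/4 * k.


Formula: ASD = (spacing / 4) * correction
Uncorrected distance = spacing / 4 = 207 / 4 = 51.75 m
ASD = 51.75 * 1.33 = 69 m

69


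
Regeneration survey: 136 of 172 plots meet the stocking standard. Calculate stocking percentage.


Formula: Stocking % = stocked plots / total plots * 100
Stocking = 136 / 172 * 100
Stocking = 0.7907 * 100 = 79.1%

79.1


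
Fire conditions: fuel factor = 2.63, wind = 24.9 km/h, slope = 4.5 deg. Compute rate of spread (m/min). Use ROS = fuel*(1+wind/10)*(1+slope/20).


Formula: ROS = fuel * (1 + wind/10) * (1 + slope/20)
Wind factor = 1 + 24.9/10 = 3.49
Slope factor = 1 + 4.5/20 = 1.225
ROS = 2.63 * 3.49 * 1.225 = 11.24 m/min

11.24


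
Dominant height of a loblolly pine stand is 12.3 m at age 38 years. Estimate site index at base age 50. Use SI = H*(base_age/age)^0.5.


Formula: SI = H_dom * (base_age / age)^0.5
Age ratio = 50 / 38 = 1.31579
sqrt(age_ratio) = 1.14708
SI = 12.3 * 1.14708 = 14.1 m

14.1


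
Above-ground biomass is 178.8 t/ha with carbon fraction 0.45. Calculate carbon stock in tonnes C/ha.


Formula: Carbon Stock = Biomass * Carbon Fraction
C = 178.8 t/ha * 0.45
C = 80.5 t C/ha

80.5


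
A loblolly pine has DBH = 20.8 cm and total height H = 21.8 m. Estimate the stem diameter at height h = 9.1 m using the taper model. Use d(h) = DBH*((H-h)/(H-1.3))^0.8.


Taper: d(h) = DBH * ((H - h) / (H - 1.3))^0.8
Numerator = H - h = 21.8 - 9.1 = 12.7 m
Denominator = H - 1.3 = 21.8 - 1.3 = 20.5 m
Ratio = 12.7 / 20.5 = 0.61951
d = 20.8 * 0.61951^0.8 = 14.2 cm

14.2


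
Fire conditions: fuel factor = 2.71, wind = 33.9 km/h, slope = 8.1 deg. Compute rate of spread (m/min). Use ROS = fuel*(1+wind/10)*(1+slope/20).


Formula: ROS = fuel * (1 + wind/10) * (1 + slope/20)
Wind factor = 1 + 33.9/10 = 4.39
Slope factor = 1 + 8.1/20 = 1.405
ROS = 2.71 * 4.39 * 1.405 = 16.72 m/min

16.72


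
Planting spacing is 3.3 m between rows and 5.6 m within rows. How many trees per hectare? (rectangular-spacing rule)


Formula: TPH = 10000 m^2/ha / (spacing_x * spacing_y)
Area per tree = 3.3 m * 5.6 m = 18.48 m^2
TPH = 10000 / 18.48 = 541 trees/ha

541


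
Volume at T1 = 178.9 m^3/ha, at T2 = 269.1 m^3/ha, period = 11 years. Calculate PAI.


Formula: PAI = (V_T2 - V_T1) / (T2 - T1)
Volume increment = 269.1 - 178.9 = 90.2 m^3/ha
PAI = 90.2 / 11 = 8.2 m^3/ha/year

8.2


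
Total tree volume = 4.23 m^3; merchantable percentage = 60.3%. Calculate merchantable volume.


Formula: MV = V_total * (merchantable_pct / 100)
Merchantable fraction = 60.3% / 100 = 0.603
MV = 4.23 m^3 * 0.603 = 2.551 m^3

2.551


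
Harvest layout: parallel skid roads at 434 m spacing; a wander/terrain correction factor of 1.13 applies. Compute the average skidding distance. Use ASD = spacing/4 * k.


Formula: ASD = (spacing / 4) * correction
Uncorrected distance = spacing / 4 = 434 / 4 = 108.5 m
ASD = 108.5 * 1.13 = 123 m

123


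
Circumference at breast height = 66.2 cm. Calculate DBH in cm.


Formula: DBH = C / pi
DBH = 66.2 / pi
pi = 3.14159...
DBH = 21.1 cm

21.1


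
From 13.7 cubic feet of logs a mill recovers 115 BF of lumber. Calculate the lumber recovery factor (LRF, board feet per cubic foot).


Formula: LRF = Lumber Output (BF) / Log Input (ft^3)
LRF = 115 BF / 13.7 ft^3
LRF = 8.39 BF/ft^3

8.39


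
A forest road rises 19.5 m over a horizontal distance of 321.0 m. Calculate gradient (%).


Formula: Gradient = rise / run * 100
Gradient = 19.5 / 321.0 * 100 = 6.1%

6.1


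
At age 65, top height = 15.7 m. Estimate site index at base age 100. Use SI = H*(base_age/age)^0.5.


Formula: SI = H_dom * (base_age / age)^0.5
Age ratio = 100 / 65 = 1.53846
sqrt(age_ratio) = 1.24035
SI = 15.7 * 1.24035 = 19.5 m

19.5


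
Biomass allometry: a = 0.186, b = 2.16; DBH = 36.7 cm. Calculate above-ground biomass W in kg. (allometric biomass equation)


Formula: W = a * DBH^b  (allometric power law)
DBH^b = 36.7^2.16 = 2397.0589
W = 0.186 * 2397.0589 = 445.9 kg

445.9


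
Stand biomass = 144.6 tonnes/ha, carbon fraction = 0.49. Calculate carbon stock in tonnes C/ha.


Formula: Carbon Stock = Biomass * Carbon Fraction
C = 144.6 t/ha * 0.49
C = 70.9 t C/ha

70.9


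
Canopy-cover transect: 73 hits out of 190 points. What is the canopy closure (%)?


Formula: Canopy closure = covered points / total points * 100
Closure = 73 / 190 * 100
Closure = 0.3842 * 100 = 38.4%

38.4


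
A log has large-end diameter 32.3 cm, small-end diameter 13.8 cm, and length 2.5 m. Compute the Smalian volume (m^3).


Smalian: V = (A1 + A2)/2 * L,  A = pi*(D/200)^2
A1 = pi*(32.3/200)^2 = 0.08194 m^2
A2 = pi*(13.8/200)^2 = 0.014957 m^2
V = (0.08194+0.014957)/2*2.5 = 0.1211 m^3

0.1211


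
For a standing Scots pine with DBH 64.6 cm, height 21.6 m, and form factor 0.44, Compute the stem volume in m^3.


Formula: V = pi * (DBH/200)^2 * H * ff
Radius = DBH/200 = 64.6/200 = 0.323 m
Radius^2 = 0.323^2 = 0.104329 m^2
V = pi * 0.104329 * 21.6 * 0.44
V = 3.115 m^3

3.115


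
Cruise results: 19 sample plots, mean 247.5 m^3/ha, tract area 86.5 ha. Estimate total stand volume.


Formula: Total Volume = Mean Volume per ha * Total Area
Total Volume = 247.5 m^3/ha * 86.5 ha
Total Volume = 21409 m^3

21409


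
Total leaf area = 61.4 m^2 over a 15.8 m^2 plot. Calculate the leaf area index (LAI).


Formula: LAI = total leaf area / ground area  (dimensionless)
LAI = 61.4 m^2 / 15.8 m^2
LAI = 3.89

3.89


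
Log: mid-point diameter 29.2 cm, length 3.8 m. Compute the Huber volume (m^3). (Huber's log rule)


Huber: V = Am * L,  Am = pi*(Dm/200)^2
Am = pi*(29.2/200)^2 = 0.066966 m^2
V = 0.066966*3.8 = 0.2545 m^3

0.2545


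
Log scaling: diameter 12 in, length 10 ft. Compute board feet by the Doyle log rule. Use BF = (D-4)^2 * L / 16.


Doyle: BF = (D - 4)^2 * L / 16
Adjusted diameter = 12 - 4 = 8 in
(D-4)^2 = 8^2 = 64
BF = 64 * 10 / 16 = 40 BF

40


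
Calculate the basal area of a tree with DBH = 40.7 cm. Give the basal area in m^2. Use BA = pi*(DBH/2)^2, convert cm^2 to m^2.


Formula: BA = pi * (DBH/2)^2 / 10000  (cm^2 to m^2)
Radius = DBH/2 = 40.7/2 = 20.35 cm
BA = pi * 20.35^2 / 10000
   = 1301.0042 cm^2 / 10000
   = 0.1301 m^2

0.1301


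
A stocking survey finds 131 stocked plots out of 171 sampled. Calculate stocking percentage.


Formula: Stocking % = stocked plots / total plots * 100
Stocking = 131 / 171 * 100
Stocking = 0.7661 * 100 = 76.6%

76.6


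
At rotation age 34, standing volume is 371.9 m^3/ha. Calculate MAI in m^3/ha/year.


Formula: MAI = Total Volume / Stand Age
MAI = 371.9 m^3/ha / 34 years
MAI = 10.94 m^3/ha/year

10.94


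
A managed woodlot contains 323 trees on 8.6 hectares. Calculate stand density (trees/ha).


Formula: Stand Density = N_trees / Area_ha
Density = 323 trees / 8.6 ha
Density = 38 trees/ha

38


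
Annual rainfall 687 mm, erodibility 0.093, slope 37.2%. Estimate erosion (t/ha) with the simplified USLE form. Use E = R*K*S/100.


Formula: E = R * K * S / 100  (simplified USLE)
R * K = 687 * 0.093 = 63.891
E = 63.891 * 37.2 / 100 = 23.77 t/ha

23.77


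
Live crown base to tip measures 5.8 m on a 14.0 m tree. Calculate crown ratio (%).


Formula: Crown Ratio = (Crown Length / Total Height) * 100
CR = (5.8 m / 14.0 m) * 100
CR = 0.4143 * 100 = 41.4%

41.4


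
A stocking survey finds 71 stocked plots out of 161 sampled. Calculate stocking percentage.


Formula: Stocking % = stocked plots / total plots * 100
Stocking = 71 / 161 * 100
Stocking = 0.441 * 100 = 44.1%

44.1


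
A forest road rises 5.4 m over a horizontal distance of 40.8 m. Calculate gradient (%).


Formula: Gradient = rise / run * 100
Gradient = 5.4 / 40.8 * 100 = 13.2%

13.2


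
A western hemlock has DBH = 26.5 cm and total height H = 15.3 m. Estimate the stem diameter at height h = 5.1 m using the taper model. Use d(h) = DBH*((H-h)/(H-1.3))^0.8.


Taper: d(h) = DBH * ((H - h) / (H - 1.3))^0.8
Numerator = H - h = 15.3 - 5.1 = 10.2 m
Denominator = H - 1.3 = 15.3 - 1.3 = 14.0 m
Ratio = 10.2 / 14.0 = 0.72857
d = 26.5 * 0.72857^0.8 = 20.6 cm

20.6


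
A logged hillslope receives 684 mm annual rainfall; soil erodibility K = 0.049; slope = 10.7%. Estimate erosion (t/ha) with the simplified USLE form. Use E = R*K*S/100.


Formula: E = R * K * S / 100  (simplified USLE)
R * K = 684 * 0.049 = 33.516
E = 33.516 * 10.7 / 100 = 3.59 t/ha

3.59


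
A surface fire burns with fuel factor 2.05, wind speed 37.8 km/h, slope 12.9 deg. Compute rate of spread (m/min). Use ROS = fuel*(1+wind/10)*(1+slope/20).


Formula: ROS = fuel * (1 + wind/10) * (1 + slope/20)
Wind factor = 1 + 37.8/10 = 4.78
Slope factor = 1 + 12.9/20 = 1.645
ROS = 2.05 * 4.78 * 1.645 = 16.12 m/min

16.12


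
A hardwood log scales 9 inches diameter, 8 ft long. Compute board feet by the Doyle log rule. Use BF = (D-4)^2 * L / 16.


Doyle: BF = (D - 4)^2 * L / 16
Adjusted diameter = 9 - 4 = 5 in
(D-4)^2 = 5^2 = 25
BF = 25 * 8 / 16 = 13 BF

13


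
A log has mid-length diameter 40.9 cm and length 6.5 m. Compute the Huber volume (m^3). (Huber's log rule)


Huber: V = Am * L,  Am = pi*(Dm/200)^2
Am = pi*(40.9/200)^2 = 0.131382 m^2
V = 0.131382*6.5 = 0.854 m^3

0.854


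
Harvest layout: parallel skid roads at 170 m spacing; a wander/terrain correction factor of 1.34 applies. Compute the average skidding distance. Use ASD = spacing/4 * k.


Formula: ASD = (spacing / 4) * correction
Uncorrected distance = spacing / 4 = 170 / 4 = 42.5 m
ASD = 42.5 * 1.34 = 57 m

57


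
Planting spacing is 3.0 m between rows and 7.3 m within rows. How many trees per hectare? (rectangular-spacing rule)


Formula: TPH = 10000 m^2/ha / (spacing_x * spacing_y)
Area per tree = 3.0 m * 7.3 m = 21.9 m^2
TPH = 10000 / 21.9 = 457 trees/ha

457


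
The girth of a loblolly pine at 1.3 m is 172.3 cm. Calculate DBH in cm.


Formula: DBH = C / pi
DBH = 172.3 / pi
pi = 3.14159...
DBH = 54.8 cm

54.8


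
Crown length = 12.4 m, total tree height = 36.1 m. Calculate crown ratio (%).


Formula: Crown Ratio = (Crown Length / Total Height) * 100
CR = (12.4 m / 36.1 m) * 100
CR = 0.3435 * 100 = 34.3%

34.3


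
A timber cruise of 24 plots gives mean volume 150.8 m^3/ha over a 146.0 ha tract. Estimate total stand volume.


Formula: Total Volume = Mean Volume per ha * Total Area
Total Volume = 150.8 m^3/ha * 146.0 ha
Total Volume = 22017 m^3

22017


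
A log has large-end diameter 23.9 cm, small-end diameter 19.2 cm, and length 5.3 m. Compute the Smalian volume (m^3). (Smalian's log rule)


Smalian: V = (A1 + A2)/2 * L,  A = pi*(D/200)^2
A1 = pi*(23.9/200)^2 = 0.044863 m^2
A2 = pi*(19.2/200)^2 = 0.028953 m^2
V = (0.044863+0.028953)/2*5.3 = 0.1956 m^3

0.1956


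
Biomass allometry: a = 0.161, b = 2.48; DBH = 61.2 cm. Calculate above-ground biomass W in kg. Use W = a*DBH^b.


Formula: W = a * DBH^b  (allometric power law)
DBH^b = 61.2^2.48 = 26986.3114
W = 0.161 * 26986.3114 = 4344.8 kg

4344.8


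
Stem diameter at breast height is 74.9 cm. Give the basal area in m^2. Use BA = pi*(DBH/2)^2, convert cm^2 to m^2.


Formula: BA = pi * (DBH/2)^2 / 10000  (cm^2 to m^2)
Radius = DBH/2 = 74.9/2 = 37.45 cm
BA = pi * 37.45^2 / 10000
   = 4406.0916 cm^2 / 10000
   = 0.4406 m^2

0.4406


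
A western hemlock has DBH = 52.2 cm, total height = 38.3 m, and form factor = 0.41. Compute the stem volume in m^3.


Formula: V = pi * (DBH/200)^2 * H * ff
Radius = DBH/200 = 52.2/200 = 0.261 m
Radius^2 = 0.261^2 = 0.068121 m^2
V = pi * 0.068121 * 38.3 * 0.41
V = 3.361 m^3

3.361


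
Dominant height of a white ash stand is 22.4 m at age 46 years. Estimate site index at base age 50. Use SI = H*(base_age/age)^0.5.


Formula: SI = H_dom * (base_age / age)^0.5
Age ratio = 50 / 46 = 1.08696
sqrt(age_ratio) = 1.04257
SI = 22.4 * 1.04257 = 23.4 m

23.4


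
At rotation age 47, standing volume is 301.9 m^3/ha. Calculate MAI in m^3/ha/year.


Formula: MAI = Total Volume / Stand Age
MAI = 301.9 m^3/ha / 47 years
MAI = 6.42 m^3/ha/year

6.42


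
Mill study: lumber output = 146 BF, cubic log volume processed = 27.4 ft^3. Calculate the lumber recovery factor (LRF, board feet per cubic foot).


Formula: LRF = Lumber Output (BF) / Log Input (ft^3)
LRF = 146 BF / 27.4 ft^3
LRF = 5.33 BF/ft^3

5.33


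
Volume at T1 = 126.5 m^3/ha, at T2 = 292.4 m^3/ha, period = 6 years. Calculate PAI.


Formula: PAI = (V_T2 - V_T1) / (T2 - T1)
Volume increment = 292.4 - 126.5 = 165.9 m^3/ha
PAI = 165.9 / 6 = 27.65 m^3/ha/year

27.65


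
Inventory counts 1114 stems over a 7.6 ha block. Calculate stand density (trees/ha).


Formula: Stand Density = N_trees / Area_ha
Density = 1114 trees / 7.6 ha
Density = 147 trees/ha

147


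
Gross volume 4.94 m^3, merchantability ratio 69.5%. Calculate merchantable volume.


Formula: MV = V_total * (merchantable_pct / 100)
Merchantable fraction = 69.5% / 100 = 0.695
MV = 4.94 m^3 * 0.695 = 3.433 m^3

3.433


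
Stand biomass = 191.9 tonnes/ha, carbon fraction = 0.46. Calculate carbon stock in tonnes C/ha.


Formula: Carbon Stock = Biomass * Carbon Fraction
C = 191.9 t/ha * 0.46
C = 88.3 t C/ha

88.3


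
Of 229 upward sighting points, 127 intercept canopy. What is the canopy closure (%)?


Formula: Canopy closure = covered points / total points * 100
Closure = 127 / 229 * 100
Closure = 0.5546 * 100 = 55.5%

55.5


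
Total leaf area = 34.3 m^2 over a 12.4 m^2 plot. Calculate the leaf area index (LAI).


Formula: LAI = total leaf area / ground area  (dimensionless)
LAI = 34.3 m^2 / 12.4 m^2
LAI = 2.77

2.77


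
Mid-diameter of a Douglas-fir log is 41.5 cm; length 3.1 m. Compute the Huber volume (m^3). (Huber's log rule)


Huber: V = Am * L,  Am = pi*(Dm/200)^2
Am = pi*(41.5/200)^2 = 0.135265 m^2
V = 0.135265*3.1 = 0.4193 m^3

0.4193


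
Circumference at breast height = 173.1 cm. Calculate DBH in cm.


Formula: DBH = C / pi
DBH = 173.1 / pi
pi = 3.14159...
DBH = 55.1 cm

55.1


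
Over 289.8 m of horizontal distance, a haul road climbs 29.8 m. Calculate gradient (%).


Formula: Gradient = rise / run * 100
Gradient = 29.8 / 289.8 * 100 = 10.3%

10.3


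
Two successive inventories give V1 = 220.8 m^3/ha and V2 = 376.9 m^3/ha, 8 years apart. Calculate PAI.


Formula: PAI = (V_T2 - V_T1) / (T2 - T1)
Volume increment = 376.9 - 220.8 = 156.1 m^3/ha
PAI = 156.1 / 8 = 19.51 m^3/ha/year

19.51


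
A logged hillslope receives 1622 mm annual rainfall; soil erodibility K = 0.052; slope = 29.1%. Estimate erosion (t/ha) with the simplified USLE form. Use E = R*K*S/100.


Formula: E = R * K * S / 100  (simplified USLE)
R * K = 1622 * 0.052 = 84.344
E = 84.344 * 29.1 / 100 = 24.54 t/ha

24.54


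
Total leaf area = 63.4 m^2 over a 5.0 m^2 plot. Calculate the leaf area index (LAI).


Formula: LAI = total leaf area / ground area  (dimensionless)
LAI = 63.4 m^2 / 5.0 m^2
LAI = 12.68

12.68


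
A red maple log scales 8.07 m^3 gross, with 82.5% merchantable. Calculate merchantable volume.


Formula: MV = V_total * (merchantable_pct / 100)
Merchantable fraction = 82.5% / 100 = 0.825
MV = 8.07 m^3 * 0.825 = 6.658 m^3

6.658


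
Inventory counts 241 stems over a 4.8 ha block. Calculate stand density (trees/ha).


Formula: Stand Density = N_trees / Area_ha
Density = 241 trees / 4.8 ha
Density = 50 trees/ha

50


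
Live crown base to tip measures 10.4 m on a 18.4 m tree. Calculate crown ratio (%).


Formula: Crown Ratio = (Crown Length / Total Height) * 100
CR = (10.4 m / 18.4 m) * 100
CR = 0.5652 * 100 = 56.5%

56.5


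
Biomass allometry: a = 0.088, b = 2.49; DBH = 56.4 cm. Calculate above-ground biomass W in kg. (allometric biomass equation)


Formula: W = a * DBH^b  (allometric power law)
DBH^b = 56.4^2.49 = 22944.8366
W = 0.088 * 22944.8366 = 2019.1 kg

2019.1


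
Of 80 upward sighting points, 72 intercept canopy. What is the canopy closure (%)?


Formula: Canopy closure = covered points / total points * 100
Closure = 72 / 80 * 100
Closure = 0.9 * 100 = 90.0%

90.0


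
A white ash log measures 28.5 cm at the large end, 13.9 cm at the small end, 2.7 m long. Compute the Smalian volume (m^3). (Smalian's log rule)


Smalian: V = (A1 + A2)/2 * L,  A = pi*(D/200)^2
A1 = pi*(28.5/200)^2 = 0.063794 m^2
A2 = pi*(13.9/200)^2 = 0.015175 m^2
V = (0.063794+0.015175)/2*2.7 = 0.1066 m^3

0.1066


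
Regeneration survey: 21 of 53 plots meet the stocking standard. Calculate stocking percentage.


Formula: Stocking % = stocked plots / total plots * 100
Stocking = 21 / 53 * 100
Stocking = 0.3962 * 100 = 39.6%

39.6


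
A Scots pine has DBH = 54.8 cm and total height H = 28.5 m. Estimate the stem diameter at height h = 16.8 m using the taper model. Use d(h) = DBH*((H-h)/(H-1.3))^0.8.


Taper: d(h) = DBH * ((H - h) / (H - 1.3))^0.8
Numerator = H - h = 28.5 - 16.8 = 11.7 m
Denominator = H - 1.3 = 28.5 - 1.3 = 27.2 m
Ratio = 11.7 / 27.2 = 0.43015
d = 54.8 * 0.43015^0.8 = 27.9 cm

27.9


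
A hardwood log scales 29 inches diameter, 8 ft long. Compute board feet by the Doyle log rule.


Doyle: BF = (D - 4)^2 * L / 16
Adjusted diameter = 29 - 4 = 25 in
(D-4)^2 = 25^2 = 625
BF = 625 * 8 / 16 = 313 BF

313


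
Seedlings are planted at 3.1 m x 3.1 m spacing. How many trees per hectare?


Formula: TPH = 10000 m^2/ha / (spacing_x * spacing_y)
Area per tree = 3.1 m * 3.1 m = 9.61 m^2
TPH = 10000 / 9.61 = 1041 trees/ha

1041


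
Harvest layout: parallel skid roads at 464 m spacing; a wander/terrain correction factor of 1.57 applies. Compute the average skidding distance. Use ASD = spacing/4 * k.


Formula: ASD = (spacing / 4) * correction
Uncorrected distance = spacing / 4 = 464 / 4 = 116 m
ASD = 116 * 1.57 = 182 m

182


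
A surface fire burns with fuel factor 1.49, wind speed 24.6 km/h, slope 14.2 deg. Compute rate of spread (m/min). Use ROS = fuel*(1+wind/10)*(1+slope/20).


Formula: ROS = fuel * (1 + wind/10) * (1 + slope/20)
Wind factor = 1 + 24.6/10 = 3.46
Slope factor = 1 + 14.2/20 = 1.71
ROS = 1.49 * 3.46 * 1.71 = 8.82 m/min

8.82


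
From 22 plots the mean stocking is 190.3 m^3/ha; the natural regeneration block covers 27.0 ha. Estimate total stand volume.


Formula: Total Volume = Mean Volume per ha * Total Area
Total Volume = 190.3 m^3/ha * 27.0 ha
Total Volume = 5138 m^3

5138


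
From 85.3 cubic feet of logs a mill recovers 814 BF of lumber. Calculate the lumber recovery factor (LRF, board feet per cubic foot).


Formula: LRF = Lumber Output (BF) / Log Input (ft^3)
LRF = 814 BF / 85.3 ft^3
LRF = 9.54 BF/ft^3

9.54


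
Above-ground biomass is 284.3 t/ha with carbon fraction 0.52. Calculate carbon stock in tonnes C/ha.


Formula: Carbon Stock = Biomass * Carbon Fraction
C = 284.3 t/ha * 0.52
C = 147.8 t C/ha

147.8


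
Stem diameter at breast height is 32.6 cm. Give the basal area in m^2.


Formula: BA = pi * (DBH/2)^2 / 10000  (cm^2 to m^2)
Radius = DBH/2 = 32.6/2 = 16.3 cm
BA = pi * 16.3^2 / 10000
   = 834.6898 cm^2 / 10000
   = 0.0835 m^2

0.0835


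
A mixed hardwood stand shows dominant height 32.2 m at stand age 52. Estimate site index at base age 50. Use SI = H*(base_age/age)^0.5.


Formula: SI = H_dom * (base_age / age)^0.5
Age ratio = 50 / 52 = 0.96154
sqrt(age_ratio) = 0.98058
SI = 32.2 * 0.98058 = 31.6 m

31.6


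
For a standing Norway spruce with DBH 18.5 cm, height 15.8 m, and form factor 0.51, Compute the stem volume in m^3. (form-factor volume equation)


Formula: V = pi * (DBH/200)^2 * H * ff
Radius = DBH/200 = 18.5/200 = 0.0925 m
Radius^2 = 0.0925^2 = 0.00855625 m^2
V = pi * 0.00855625 * 15.8 * 0.51
V = 0.217 m^3

0.217


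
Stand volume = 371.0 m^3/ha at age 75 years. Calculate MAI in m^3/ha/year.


Formula: MAI = Total Volume / Stand Age
MAI = 371.0 m^3/ha / 75 years
MAI = 4.95 m^3/ha/year

4.95


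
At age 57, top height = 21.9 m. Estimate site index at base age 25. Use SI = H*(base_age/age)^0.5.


Formula: SI = H_dom * (base_age / age)^0.5
Age ratio = 25 / 57 = 0.4386
sqrt(age_ratio) = 0.66227
SI = 21.9 * 0.66227 = 14.5 m

14.5


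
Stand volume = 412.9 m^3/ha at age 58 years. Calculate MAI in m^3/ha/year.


Formula: MAI = Total Volume / Stand Age
MAI = 412.9 m^3/ha / 58 years
MAI = 7.12 m^3/ha/year

7.12


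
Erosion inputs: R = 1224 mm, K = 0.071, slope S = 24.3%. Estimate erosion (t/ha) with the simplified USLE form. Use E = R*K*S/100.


Formula: E = R * K * S / 100  (simplified USLE)
R * K = 1224 * 0.071 = 86.904
E = 86.904 * 24.3 / 100 = 21.12 t/ha

21.12


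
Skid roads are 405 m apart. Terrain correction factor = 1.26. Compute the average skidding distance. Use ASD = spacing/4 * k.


Formula: ASD = (spacing / 4) * correction
Uncorrected distance = spacing / 4 = 405 / 4 = 101.25 m
ASD = 101.25 * 1.26 = 128 m

128


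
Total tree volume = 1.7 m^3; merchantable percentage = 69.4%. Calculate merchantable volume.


Formula: MV = V_total * (merchantable_pct / 100)
Merchantable fraction = 69.4% / 100 = 0.694
MV = 1.7 m^3 * 0.694 = 1.18 m^3

1.18


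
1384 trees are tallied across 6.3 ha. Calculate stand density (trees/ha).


Formula: Stand Density = N_trees / Area_ha
Density = 1384 trees / 6.3 ha
Density = 220 trees/ha

220


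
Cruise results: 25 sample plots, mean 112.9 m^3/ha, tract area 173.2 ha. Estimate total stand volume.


Formula: Total Volume = Mean Volume per ha * Total Area
Total Volume = 112.9 m^3/ha * 173.2 ha
Total Volume = 19554 m^3

19554


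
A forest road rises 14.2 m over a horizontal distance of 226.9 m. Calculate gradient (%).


Formula: Gradient = rise / run * 100
Gradient = 14.2 / 226.9 * 100 = 6.3%

6.3


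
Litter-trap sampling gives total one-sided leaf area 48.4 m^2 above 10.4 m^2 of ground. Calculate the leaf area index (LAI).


Formula: LAI = total leaf area / ground area  (dimensionless)
LAI = 48.4 m^2 / 10.4 m^2
LAI = 4.65

4.65


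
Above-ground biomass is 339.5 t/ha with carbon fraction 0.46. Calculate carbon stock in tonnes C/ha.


Formula: Carbon Stock = Biomass * Carbon Fraction
C = 339.5 t/ha * 0.46
C = 156.2 t C/ha

156.2


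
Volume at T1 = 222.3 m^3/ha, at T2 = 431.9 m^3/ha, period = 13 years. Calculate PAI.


Formula: PAI = (V_T2 - V_T1) / (T2 - T1)
Volume increment = 431.9 - 222.3 = 209.6 m^3/ha
PAI = 209.6 / 13 = 16.12 m^3/ha/year

16.12


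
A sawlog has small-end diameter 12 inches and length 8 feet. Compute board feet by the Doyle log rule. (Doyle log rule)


Doyle: BF = (D - 4)^2 * L / 16
Adjusted diameter = 12 - 4 = 8 in
(D-4)^2 = 8^2 = 64
BF = 64 * 8 / 16 = 32 BF

32


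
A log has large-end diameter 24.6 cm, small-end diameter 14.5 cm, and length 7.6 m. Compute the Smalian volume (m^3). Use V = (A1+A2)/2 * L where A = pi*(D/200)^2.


Smalian: V = (A1 + A2)/2 * L,  A = pi*(D/200)^2
A1 = pi*(24.6/200)^2 = 0.047529 m^2
A2 = pi*(14.5/200)^2 = 0.016513 m^2
V = (0.047529+0.016513)/2*7.6 = 0.2434 m^3

0.2434


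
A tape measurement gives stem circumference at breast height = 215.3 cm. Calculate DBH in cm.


Formula: DBH = C / pi
DBH = 215.3 / pi
pi = 3.14159...
DBH = 68.5 cm

68.5


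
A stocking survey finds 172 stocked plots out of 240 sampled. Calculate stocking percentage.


Formula: Stocking % = stocked plots / total plots * 100
Stocking = 172 / 240 * 100
Stocking = 0.7167 * 100 = 71.7%

71.7


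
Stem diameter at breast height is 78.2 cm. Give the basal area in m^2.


Formula: BA = pi * (DBH/2)^2 / 10000  (cm^2 to m^2)
Radius = DBH/2 = 78.2/2 = 39.1 cm
BA = pi * 39.1^2 / 10000
   = 4802.8983 cm^2 / 10000
   = 0.4803 m^2

0.4803


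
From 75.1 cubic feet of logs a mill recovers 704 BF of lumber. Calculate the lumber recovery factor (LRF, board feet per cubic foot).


Formula: LRF = Lumber Output (BF) / Log Input (ft^3)
LRF = 704 BF / 75.1 ft^3
LRF = 9.37 BF/ft^3

9.37


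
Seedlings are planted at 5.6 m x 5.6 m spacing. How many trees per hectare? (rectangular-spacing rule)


Formula: TPH = 10000 m^2/ha / (spacing_x * spacing_y)
Area per tree = 5.6 m * 5.6 m = 31.36 m^2
TPH = 10000 / 31.36 = 319 trees/ha

319


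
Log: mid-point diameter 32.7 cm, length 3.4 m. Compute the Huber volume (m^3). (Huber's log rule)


Huber: V = Am * L,  Am = pi*(Dm/200)^2
Am = pi*(32.7/200)^2 = 0.083982 m^2
V = 0.083982*3.4 = 0.2855 m^3

0.2855


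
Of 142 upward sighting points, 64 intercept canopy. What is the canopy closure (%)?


Formula: Canopy closure = covered points / total points * 100
Closure = 64 / 142 * 100
Closure = 0.4507 * 100 = 45.1%

45.1


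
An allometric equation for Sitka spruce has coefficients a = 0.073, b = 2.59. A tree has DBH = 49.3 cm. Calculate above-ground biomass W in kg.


Formula: W = a * DBH^b  (allometric power law)
DBH^b = 49.3^2.59 = 24236.7019
W = 0.073 * 24236.7019 = 1769.3 kg

1769.3


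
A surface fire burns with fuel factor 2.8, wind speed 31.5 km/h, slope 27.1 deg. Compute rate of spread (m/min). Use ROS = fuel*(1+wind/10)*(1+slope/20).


Formula: ROS = fuel * (1 + wind/10) * (1 + slope/20)
Wind factor = 1 + 31.5/10 = 4.15
Slope factor = 1 + 27.1/20 = 2.355
ROS = 2.8 * 4.15 * 2.355 = 27.37 m/min

27.37


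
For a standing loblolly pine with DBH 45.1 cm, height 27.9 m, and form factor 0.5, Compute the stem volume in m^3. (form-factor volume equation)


Formula: V = pi * (DBH/200)^2 * H * ff
Radius = DBH/200 = 45.1/200 = 0.2255 m
Radius^2 = 0.2255^2 = 0.05085025 m^2
V = pi * 0.05085025 * 27.9 * 0.5
V = 2.229 m^3

2.229


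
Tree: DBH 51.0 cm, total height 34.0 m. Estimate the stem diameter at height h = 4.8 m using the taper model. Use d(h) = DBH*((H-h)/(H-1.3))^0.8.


Taper: d(h) = DBH * ((H - h) / (H - 1.3))^0.8
Numerator = H - h = 34.0 - 4.8 = 29.2 m
Denominator = H - 1.3 = 34.0 - 1.3 = 32.7 m
Ratio = 29.2 / 32.7 = 0.89297
d = 51.0 * 0.89297^0.8 = 46.6 cm

46.6


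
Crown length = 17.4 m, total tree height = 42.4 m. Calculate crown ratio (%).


Formula: Crown Ratio = (Crown Length / Total Height) * 100
CR = (17.4 m / 42.4 m) * 100
CR = 0.4104 * 100 = 41.0%

41.0


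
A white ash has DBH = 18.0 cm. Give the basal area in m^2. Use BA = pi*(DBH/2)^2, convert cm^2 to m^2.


Formula: BA = pi * (DBH/2)^2 / 10000  (cm^2 to m^2)
Radius = DBH/2 = 18.0/2 = 9.0 cm
BA = pi * 9.0^2 / 10000
   = 254.469 cm^2 / 10000
   = 0.0254 m^2

0.0254


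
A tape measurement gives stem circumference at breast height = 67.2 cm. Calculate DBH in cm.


Formula: DBH = C / pi
DBH = 67.2 / pi
pi = 3.14159...
DBH = 21.4 cm

21.4


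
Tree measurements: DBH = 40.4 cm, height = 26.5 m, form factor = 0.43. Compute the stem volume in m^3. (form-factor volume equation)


Formula: V = pi * (DBH/200)^2 * H * ff
Radius = DBH/200 = 40.4/200 = 0.202 m
Radius^2 = 0.202^2 = 0.040804 m^2
V = pi * 0.040804 * 26.5 * 0.43
V = 1.461 m^3

1.461


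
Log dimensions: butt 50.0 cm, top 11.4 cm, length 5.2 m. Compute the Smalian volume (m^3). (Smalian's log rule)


Smalian: V = (A1 + A2)/2 * L,  A = pi*(D/200)^2
A1 = pi*(50.0/200)^2 = 0.19635 m^2
A2 = pi*(11.4/200)^2 = 0.010207 m^2
V = (0.19635+0.010207)/2*5.2 = 0.537 m^3

0.537


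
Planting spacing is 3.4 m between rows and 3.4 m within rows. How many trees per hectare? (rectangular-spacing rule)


Formula: TPH = 10000 m^2/ha / (spacing_x * spacing_y)
Area per tree = 3.4 m * 3.4 m = 11.56 m^2
TPH = 10000 / 11.56 = 865 trees/ha

865


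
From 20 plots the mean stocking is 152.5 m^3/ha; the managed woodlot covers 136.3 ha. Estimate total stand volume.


Formula: Total Volume = Mean Volume per ha * Total Area
Total Volume = 152.5 m^3/ha * 136.3 ha
Total Volume = 20786 m^3

20786


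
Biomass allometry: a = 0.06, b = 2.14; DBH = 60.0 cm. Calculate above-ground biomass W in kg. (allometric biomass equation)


Formula: W = a * DBH^b  (allometric power law)
DBH^b = 60.0^2.14 = 6386.2171
W = 0.06 * 6386.2171 = 383.2 kg

383.2


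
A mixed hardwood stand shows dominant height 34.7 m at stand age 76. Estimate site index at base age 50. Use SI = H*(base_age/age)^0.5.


Formula: SI = H_dom * (base_age / age)^0.5
Age ratio = 50 / 76 = 0.65789
sqrt(age_ratio) = 0.81111
SI = 34.7 * 0.81111 = 28.1 m

28.1


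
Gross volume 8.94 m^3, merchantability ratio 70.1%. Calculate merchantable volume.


Formula: MV = V_total * (merchantable_pct / 100)
Merchantable fraction = 70.1% / 100 = 0.701
MV = 8.94 m^3 * 0.701 = 6.267 m^3

6.267


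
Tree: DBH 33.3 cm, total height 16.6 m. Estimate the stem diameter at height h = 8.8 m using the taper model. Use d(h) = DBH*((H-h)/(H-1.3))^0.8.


Taper: d(h) = DBH * ((H - h) / (H - 1.3))^0.8
Numerator = H - h = 16.6 - 8.8 = 7.8 m
Denominator = H - 1.3 = 16.6 - 1.3 = 15.3 m
Ratio = 7.8 / 15.3 = 0.5098
d = 33.3 * 0.5098^0.8 = 19.4 cm

19.4


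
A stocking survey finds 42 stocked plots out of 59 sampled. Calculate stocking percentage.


Formula: Stocking % = stocked plots / total plots * 100
Stocking = 42 / 59 * 100
Stocking = 0.7119 * 100 = 71.2%

71.2


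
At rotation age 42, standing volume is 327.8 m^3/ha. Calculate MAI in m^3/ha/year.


Formula: MAI = Total Volume / Stand Age
MAI = 327.8 m^3/ha / 42 years
MAI = 7.8 m^3/ha/year

7.8


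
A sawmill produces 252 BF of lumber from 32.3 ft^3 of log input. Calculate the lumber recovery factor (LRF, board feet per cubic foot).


Formula: LRF = Lumber Output (BF) / Log Input (ft^3)
LRF = 252 BF / 32.3 ft^3
LRF = 7.8 BF/ft^3

7.8


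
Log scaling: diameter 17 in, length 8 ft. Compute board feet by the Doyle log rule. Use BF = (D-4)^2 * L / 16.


Doyle: BF = (D - 4)^2 * L / 16
Adjusted diameter = 17 - 4 = 13 in
(D-4)^2 = 13^2 = 169
BF = 169 * 8 / 16 = 85 BF

85


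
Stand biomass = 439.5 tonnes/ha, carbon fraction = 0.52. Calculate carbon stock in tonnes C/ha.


Formula: Carbon Stock = Biomass * Carbon Fraction
C = 439.5 t/ha * 0.52
C = 228.5 t C/ha

228.5


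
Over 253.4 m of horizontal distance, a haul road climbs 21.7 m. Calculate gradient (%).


Formula: Gradient = rise / run * 100
Gradient = 21.7 / 253.4 * 100 = 8.6%

8.6


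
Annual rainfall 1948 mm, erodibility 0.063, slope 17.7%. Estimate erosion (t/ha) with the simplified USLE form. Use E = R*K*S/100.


Formula: E = R * K * S / 100  (simplified USLE)
R * K = 1948 * 0.063 = 122.724
E = 122.724 * 17.7 / 100 = 21.72 t/ha

21.72


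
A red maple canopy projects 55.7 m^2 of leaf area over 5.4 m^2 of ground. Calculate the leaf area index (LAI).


Formula: LAI = total leaf area / ground area  (dimensionless)
LAI = 55.7 m^2 / 5.4 m^2
LAI = 10.31

10.31


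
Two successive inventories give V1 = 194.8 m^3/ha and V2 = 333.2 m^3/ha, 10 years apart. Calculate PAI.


Formula: PAI = (V_T2 - V_T1) / (T2 - T1)
Volume increment = 333.2 - 194.8 = 138.4 m^3/ha
PAI = 138.4 / 10 = 13.84 m^3/ha/year

13.84


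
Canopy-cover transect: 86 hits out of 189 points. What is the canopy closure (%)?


Formula: Canopy closure = covered points / total points * 100
Closure = 86 / 189 * 100
Closure = 0.455 * 100 = 45.5%

45.5


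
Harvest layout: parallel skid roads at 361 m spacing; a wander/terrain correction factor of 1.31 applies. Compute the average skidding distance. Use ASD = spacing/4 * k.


Formula: ASD = (spacing / 4) * correction
Uncorrected distance = spacing / 4 = 361 / 4 = 90.25 m
ASD = 90.25 * 1.31 = 118 m

118


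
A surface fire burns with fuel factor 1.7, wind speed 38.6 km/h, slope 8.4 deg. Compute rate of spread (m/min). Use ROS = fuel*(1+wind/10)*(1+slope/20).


Formula: ROS = fuel * (1 + wind/10) * (1 + slope/20)
Wind factor = 1 + 38.6/10 = 4.86
Slope factor = 1 + 8.4/20 = 1.42
ROS = 1.7 * 4.86 * 1.42 = 11.73 m/min

11.73


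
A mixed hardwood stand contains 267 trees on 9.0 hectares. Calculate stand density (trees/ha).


Formula: Stand Density = N_trees / Area_ha
Density = 267 trees / 9.0 ha
Density = 30 trees/ha

30


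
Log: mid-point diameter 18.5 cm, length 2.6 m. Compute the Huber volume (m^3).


Huber: V = Am * L,  Am = pi*(Dm/200)^2
Am = pi*(18.5/200)^2 = 0.02688 m^2
V = 0.02688*2.6 = 0.0699 m^3

0.0699


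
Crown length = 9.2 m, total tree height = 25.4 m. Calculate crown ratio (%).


Formula: Crown Ratio = (Crown Length / Total Height) * 100
CR = (9.2 m / 25.4 m) * 100
CR = 0.3622 * 100 = 36.2%

36.2


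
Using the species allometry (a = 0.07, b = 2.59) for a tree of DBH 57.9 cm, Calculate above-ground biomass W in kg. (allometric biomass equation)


Formula: W = a * DBH^b  (allometric power law)
DBH^b = 57.9^2.59 = 36756.7818
W = 0.07 * 36756.7818 = 2573.0 kg

2573.0


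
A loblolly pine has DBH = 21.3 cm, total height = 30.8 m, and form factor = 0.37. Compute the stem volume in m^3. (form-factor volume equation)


Formula: V = pi * (DBH/200)^2 * H * ff
Radius = DBH/200 = 21.3/200 = 0.1065 m
Radius^2 = 0.1065^2 = 0.01134225 m^2
V = pi * 0.01134225 * 30.8 * 0.37
V = 0.406 m^3

0.406


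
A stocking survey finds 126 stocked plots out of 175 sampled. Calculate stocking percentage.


Formula: Stocking % = stocked plots / total plots * 100
Stocking = 126 / 175 * 100
Stocking = 0.72 * 100 = 72.0%

72.0


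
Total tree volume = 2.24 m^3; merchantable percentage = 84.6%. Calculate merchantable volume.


Formula: MV = V_total * (merchantable_pct / 100)
Merchantable fraction = 84.6% / 100 = 0.846
MV = 2.24 m^3 * 0.846 = 1.895 m^3

1.895


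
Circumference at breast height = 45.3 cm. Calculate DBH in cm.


Formula: DBH = C / pi
DBH = 45.3 / pi
pi = 3.14159...
DBH = 14.4 cm

14.4


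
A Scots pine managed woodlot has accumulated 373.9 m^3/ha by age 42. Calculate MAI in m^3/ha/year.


Formula: MAI = Total Volume / Stand Age
MAI = 373.9 m^3/ha / 42 years
MAI = 8.9 m^3/ha/year

8.9


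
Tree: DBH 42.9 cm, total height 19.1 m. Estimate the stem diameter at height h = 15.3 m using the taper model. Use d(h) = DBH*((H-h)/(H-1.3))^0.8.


Taper: d(h) = DBH * ((H - h) / (H - 1.3))^0.8
Numerator = H - h = 19.1 - 15.3 = 3.8 m
Denominator = H - 1.3 = 19.1 - 1.3 = 17.8 m
Ratio = 3.8 / 17.8 = 0.21348
d = 42.9 * 0.21348^0.8 = 12.5 cm

12.5


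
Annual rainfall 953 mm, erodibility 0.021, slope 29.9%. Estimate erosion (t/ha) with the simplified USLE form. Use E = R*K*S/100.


Formula: E = R * K * S / 100  (simplified USLE)
R * K = 953 * 0.021 = 20.013
E = 20.013 * 29.9 / 100 = 5.98 t/ha

5.98


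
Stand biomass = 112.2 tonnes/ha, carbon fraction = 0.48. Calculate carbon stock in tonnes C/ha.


Formula: Carbon Stock = Biomass * Carbon Fraction
C = 112.2 t/ha * 0.48
C = 53.9 t C/ha

53.9


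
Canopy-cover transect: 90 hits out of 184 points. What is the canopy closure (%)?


Formula: Canopy closure = covered points / total points * 100
Closure = 90 / 184 * 100
Closure = 0.4891 * 100 = 48.9%

48.9


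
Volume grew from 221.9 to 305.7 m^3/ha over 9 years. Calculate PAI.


Formula: PAI = (V_T2 - V_T1) / (T2 - T1)
Volume increment = 305.7 - 221.9 = 83.8 m^3/ha
PAI = 83.8 / 9 = 9.31 m^3/ha/year

9.31


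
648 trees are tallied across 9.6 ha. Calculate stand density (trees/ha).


Formula: Stand Density = N_trees / Area_ha
Density = 648 trees / 9.6 ha
Density = 68 trees/ha

68


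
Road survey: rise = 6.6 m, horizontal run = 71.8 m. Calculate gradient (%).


Formula: Gradient = rise / run * 100
Gradient = 6.6 / 71.8 * 100 = 9.2%

9.2


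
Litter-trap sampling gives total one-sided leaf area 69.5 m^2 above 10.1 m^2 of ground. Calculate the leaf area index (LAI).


Formula: LAI = total leaf area / ground area  (dimensionless)
LAI = 69.5 m^2 / 10.1 m^2
LAI = 6.88

6.88


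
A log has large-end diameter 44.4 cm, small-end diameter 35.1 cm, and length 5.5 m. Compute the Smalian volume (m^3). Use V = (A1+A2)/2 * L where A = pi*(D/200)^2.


Smalian: V = (A1 + A2)/2 * L,  A = pi*(D/200)^2
A1 = pi*(44.4/200)^2 = 0.15483 m^2
A2 = pi*(35.1/200)^2 = 0.096762 m^2
V = (0.15483+0.096762)/2*5.5 = 0.6919 m^3

0.6919


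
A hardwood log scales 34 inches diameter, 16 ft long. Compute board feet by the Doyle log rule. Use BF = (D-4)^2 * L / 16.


Doyle: BF = (D - 4)^2 * L / 16
Adjusted diameter = 34 - 4 = 30 in
(D-4)^2 = 30^2 = 900
BF = 900 * 16 / 16 = 900 BF

900


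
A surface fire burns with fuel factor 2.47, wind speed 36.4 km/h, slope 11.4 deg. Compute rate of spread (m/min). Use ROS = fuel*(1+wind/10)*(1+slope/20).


Formula: ROS = fuel * (1 + wind/10) * (1 + slope/20)
Wind factor = 1 + 36.4/10 = 4.64
Slope factor = 1 + 11.4/20 = 1.57
ROS = 2.47 * 4.64 * 1.57 = 17.99 m/min

17.99


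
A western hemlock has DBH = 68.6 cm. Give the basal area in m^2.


Formula: BA = pi * (DBH/2)^2 / 10000  (cm^2 to m^2)
Radius = DBH/2 = 68.6/2 = 34.3 cm
BA = pi * 34.3^2 / 10000
   = 3696.0523 cm^2 / 10000
   = 0.3696 m^2

0.3696


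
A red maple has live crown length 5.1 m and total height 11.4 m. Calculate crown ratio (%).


Formula: Crown Ratio = (Crown Length / Total Height) * 100
CR = (5.1 m / 11.4 m) * 100
CR = 0.4474 * 100 = 44.7%

44.7


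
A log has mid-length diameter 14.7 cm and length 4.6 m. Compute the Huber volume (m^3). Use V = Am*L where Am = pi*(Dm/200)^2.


Huber: V = Am * L,  Am = pi*(Dm/200)^2
Am = pi*(14.7/200)^2 = 0.016972 m^2
V = 0.016972*4.6 = 0.0781 m^3

0.0781


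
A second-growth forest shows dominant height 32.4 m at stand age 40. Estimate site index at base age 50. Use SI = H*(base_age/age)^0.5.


Formula: SI = H_dom * (base_age / age)^0.5
Age ratio = 50 / 40 = 1.25
sqrt(age_ratio) = 1.11803
SI = 32.4 * 1.11803 = 36.2 m

36.2


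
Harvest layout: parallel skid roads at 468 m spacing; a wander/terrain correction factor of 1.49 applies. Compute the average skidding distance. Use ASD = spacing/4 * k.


Formula: ASD = (spacing / 4) * correction
Uncorrected distance = spacing / 4 = 468 / 4 = 117 m
ASD = 117 * 1.49 = 174 m

174
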